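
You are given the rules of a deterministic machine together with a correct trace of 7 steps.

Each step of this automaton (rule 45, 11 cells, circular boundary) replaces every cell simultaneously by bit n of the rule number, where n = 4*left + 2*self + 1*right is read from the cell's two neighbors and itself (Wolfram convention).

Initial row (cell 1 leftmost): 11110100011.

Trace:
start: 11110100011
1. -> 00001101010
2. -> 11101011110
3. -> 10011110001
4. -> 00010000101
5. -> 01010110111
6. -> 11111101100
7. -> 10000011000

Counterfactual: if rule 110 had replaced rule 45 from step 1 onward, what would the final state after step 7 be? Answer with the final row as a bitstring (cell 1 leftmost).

11001100010

(re-executing steps 1..7 under rule 110; state before step 1: 11110100011)
1. -> 00011100110
2. -> 00110101110
3. -> 01111111010
4. -> 11000001110
5. -> 11000011011
6. -> 01000111110
7. -> 11001100010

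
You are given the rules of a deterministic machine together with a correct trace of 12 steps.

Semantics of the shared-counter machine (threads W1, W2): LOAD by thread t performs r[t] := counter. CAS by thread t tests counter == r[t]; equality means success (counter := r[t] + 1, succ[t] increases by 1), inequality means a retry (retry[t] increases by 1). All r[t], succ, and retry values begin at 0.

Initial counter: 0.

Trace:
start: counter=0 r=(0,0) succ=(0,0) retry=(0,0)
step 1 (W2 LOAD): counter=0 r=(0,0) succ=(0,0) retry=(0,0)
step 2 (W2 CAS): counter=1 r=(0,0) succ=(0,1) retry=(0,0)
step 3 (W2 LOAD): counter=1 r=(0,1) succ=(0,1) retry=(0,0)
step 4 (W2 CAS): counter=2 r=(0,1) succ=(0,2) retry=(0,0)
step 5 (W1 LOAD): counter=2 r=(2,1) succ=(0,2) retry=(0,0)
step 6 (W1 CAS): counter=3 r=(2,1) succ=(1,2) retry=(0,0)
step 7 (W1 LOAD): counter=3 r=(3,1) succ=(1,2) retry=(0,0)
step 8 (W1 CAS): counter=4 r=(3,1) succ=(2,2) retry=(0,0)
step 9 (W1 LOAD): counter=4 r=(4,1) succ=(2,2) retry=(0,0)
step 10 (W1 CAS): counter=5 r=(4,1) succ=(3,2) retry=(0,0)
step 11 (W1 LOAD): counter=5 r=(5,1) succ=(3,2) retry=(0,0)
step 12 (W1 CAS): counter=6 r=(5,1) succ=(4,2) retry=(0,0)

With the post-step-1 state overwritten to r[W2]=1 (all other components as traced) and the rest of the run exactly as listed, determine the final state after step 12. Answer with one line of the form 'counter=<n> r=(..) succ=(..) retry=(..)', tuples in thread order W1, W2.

state after step 1 := counter=0 r=(0,1) succ=(0,0) retry=(0,0)
step 2 (W2 CAS): counter=0 r=(0,1) succ=(0,0) retry=(0,1)
step 3 (W2 LOAD): counter=0 r=(0,0) succ=(0,0) retry=(0,1)
step 4 (W2 CAS): counter=1 r=(0,0) succ=(0,1) retry=(0,1)
step 5 (W1 LOAD): counter=1 r=(1,0) succ=(0,1) retry=(0,1)
step 6 (W1 CAS): counter=2 r=(1,0) succ=(1,1) retry=(0,1)
step 7 (W1 LOAD): counter=2 r=(2,0) succ=(1,1) retry=(0,1)
step 8 (W1 CAS): counter=3 r=(2,0) succ=(2,1) retry=(0,1)
step 9 (W1 LOAD): counter=3 r=(3,0) succ=(2,1) retry=(0,1)
step 10 (W1 CAS): counter=4 r=(3,0) succ=(3,1) retry=(0,1)
step 11 (W1 LOAD): counter=4 r=(4,0) succ=(3,1) retry=(0,1)
step 12 (W1 CAS): counter=5 r=(4,0) succ=(4,1) retry=(0,1)

counter=5 r=(4,0) succ=(4,1) retry=(0,1)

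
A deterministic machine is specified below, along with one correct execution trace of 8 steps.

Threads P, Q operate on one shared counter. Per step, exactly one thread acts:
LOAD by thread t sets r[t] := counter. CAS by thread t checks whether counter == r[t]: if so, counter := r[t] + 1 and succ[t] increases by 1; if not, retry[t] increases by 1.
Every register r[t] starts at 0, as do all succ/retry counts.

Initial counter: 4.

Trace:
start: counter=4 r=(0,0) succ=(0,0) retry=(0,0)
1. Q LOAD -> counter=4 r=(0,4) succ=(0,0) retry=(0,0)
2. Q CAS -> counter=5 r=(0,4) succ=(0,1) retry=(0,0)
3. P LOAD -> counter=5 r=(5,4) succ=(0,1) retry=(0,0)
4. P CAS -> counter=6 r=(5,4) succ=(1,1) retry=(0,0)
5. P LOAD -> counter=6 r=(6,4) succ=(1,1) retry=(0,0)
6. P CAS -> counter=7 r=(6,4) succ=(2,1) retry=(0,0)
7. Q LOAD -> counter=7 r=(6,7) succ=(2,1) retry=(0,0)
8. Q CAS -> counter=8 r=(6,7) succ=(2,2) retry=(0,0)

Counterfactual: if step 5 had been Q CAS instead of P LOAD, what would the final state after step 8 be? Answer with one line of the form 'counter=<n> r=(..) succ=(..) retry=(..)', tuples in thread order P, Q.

counter=7 r=(5,6) succ=(1,2) retry=(1,1)

(re-executing from step 5 with the substitution; state before step 5: counter=6 r=(5,4) succ=(1,1) retry=(0,0))
5. Q CAS -> counter=6 r=(5,4) succ=(1,1) retry=(0,1)
6. P CAS -> counter=6 r=(5,4) succ=(1,1) retry=(1,1)
7. Q LOAD -> counter=6 r=(5,6) succ=(1,1) retry=(1,1)
8. Q CAS -> counter=7 r=(5,6) succ=(1,2) retry=(1,1)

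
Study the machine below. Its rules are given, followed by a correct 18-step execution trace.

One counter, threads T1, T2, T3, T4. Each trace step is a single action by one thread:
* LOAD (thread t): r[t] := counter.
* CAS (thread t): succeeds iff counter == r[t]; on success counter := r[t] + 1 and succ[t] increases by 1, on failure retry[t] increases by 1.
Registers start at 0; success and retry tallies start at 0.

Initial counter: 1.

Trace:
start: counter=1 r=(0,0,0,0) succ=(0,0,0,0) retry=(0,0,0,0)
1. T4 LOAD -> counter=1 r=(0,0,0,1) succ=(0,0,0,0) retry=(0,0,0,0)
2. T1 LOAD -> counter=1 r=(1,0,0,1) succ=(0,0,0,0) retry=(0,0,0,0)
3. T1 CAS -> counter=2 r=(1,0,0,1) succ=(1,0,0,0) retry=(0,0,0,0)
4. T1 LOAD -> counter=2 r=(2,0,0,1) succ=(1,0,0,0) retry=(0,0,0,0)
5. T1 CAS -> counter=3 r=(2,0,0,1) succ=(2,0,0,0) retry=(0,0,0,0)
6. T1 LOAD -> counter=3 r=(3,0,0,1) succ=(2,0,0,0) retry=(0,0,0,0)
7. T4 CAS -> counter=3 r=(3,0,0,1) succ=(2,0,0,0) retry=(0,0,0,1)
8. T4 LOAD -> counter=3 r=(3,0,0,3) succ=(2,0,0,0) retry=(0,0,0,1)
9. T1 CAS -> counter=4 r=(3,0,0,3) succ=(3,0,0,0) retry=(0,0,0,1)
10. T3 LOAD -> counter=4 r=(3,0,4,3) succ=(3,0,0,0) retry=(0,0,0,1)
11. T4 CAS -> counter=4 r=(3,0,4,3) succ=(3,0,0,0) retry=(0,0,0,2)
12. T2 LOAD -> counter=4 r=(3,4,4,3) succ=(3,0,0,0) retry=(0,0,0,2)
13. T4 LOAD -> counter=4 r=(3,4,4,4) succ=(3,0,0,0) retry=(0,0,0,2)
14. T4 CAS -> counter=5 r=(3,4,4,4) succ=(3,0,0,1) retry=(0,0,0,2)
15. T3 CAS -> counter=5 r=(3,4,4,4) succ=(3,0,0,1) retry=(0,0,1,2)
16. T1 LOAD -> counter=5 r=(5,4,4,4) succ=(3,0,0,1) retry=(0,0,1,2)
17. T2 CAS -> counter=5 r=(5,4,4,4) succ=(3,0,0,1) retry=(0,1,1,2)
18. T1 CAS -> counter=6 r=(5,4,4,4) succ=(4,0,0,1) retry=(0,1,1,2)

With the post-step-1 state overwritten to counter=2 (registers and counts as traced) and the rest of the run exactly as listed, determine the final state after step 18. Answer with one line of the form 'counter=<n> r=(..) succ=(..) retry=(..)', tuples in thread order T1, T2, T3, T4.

counter=7 r=(6,5,5,5) succ=(4,0,0,1) retry=(0,1,1,2)

state after step 1 := counter=2 r=(0,0,0,1) succ=(0,0,0,0) retry=(0,0,0,0)
2. T1 LOAD -> counter=2 r=(2,0,0,1) succ=(0,0,0,0) retry=(0,0,0,0)
3. T1 CAS -> counter=3 r=(2,0,0,1) succ=(1,0,0,0) retry=(0,0,0,0)
4. T1 LOAD -> counter=3 r=(3,0,0,1) succ=(1,0,0,0) retry=(0,0,0,0)
5. T1 CAS -> counter=4 r=(3,0,0,1) succ=(2,0,0,0) retry=(0,0,0,0)
6. T1 LOAD -> counter=4 r=(4,0,0,1) succ=(2,0,0,0) retry=(0,0,0,0)
7. T4 CAS -> counter=4 r=(4,0,0,1) succ=(2,0,0,0) retry=(0,0,0,1)
8. T4 LOAD -> counter=4 r=(4,0,0,4) succ=(2,0,0,0) retry=(0,0,0,1)
9. T1 CAS -> counter=5 r=(4,0,0,4) succ=(3,0,0,0) retry=(0,0,0,1)
10. T3 LOAD -> counter=5 r=(4,0,5,4) succ=(3,0,0,0) retry=(0,0,0,1)
11. T4 CAS -> counter=5 r=(4,0,5,4) succ=(3,0,0,0) retry=(0,0,0,2)
12. T2 LOAD -> counter=5 r=(4,5,5,4) succ=(3,0,0,0) retry=(0,0,0,2)
13. T4 LOAD -> counter=5 r=(4,5,5,5) succ=(3,0,0,0) retry=(0,0,0,2)
14. T4 CAS -> counter=6 r=(4,5,5,5) succ=(3,0,0,1) retry=(0,0,0,2)
15. T3 CAS -> counter=6 r=(4,5,5,5) succ=(3,0,0,1) retry=(0,0,1,2)
16. T1 LOAD -> counter=6 r=(6,5,5,5) succ=(3,0,0,1) retry=(0,0,1,2)
17. T2 CAS -> counter=6 r=(6,5,5,5) succ=(3,0,0,1) retry=(0,1,1,2)
18. T1 CAS -> counter=7 r=(6,5,5,5) succ=(4,0,0,1) retry=(0,1,1,2)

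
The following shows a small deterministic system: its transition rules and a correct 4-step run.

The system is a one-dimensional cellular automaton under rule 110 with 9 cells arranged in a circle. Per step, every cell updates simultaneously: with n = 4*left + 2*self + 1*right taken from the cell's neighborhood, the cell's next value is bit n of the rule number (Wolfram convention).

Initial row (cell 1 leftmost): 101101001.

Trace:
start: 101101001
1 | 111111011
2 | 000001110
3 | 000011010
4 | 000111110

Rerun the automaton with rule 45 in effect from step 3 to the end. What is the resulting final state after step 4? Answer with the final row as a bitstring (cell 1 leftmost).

100011010

(re-executing steps 3..4 under rule 45; state before step 3: 000001110)
3 | 111101000
4 | 100011010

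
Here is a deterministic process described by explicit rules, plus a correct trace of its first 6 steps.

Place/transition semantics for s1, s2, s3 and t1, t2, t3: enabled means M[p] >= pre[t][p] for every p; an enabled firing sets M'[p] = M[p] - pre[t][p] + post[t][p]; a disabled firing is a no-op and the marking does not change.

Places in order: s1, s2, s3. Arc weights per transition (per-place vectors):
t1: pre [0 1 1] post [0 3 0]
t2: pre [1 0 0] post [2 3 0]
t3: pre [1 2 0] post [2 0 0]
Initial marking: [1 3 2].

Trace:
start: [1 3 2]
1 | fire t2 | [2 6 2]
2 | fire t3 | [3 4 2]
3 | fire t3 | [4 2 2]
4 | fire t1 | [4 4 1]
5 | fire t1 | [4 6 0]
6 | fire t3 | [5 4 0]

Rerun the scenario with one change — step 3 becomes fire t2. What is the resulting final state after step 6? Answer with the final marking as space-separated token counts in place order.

(re-executing from step 3 with the substitution; state before step 3: [3 4 2])
3 | fire t2 | [4 7 2]
4 | fire t1 | [4 9 1]
5 | fire t1 | [4 11 0]
6 | fire t3 | [5 9 0]

5 9 0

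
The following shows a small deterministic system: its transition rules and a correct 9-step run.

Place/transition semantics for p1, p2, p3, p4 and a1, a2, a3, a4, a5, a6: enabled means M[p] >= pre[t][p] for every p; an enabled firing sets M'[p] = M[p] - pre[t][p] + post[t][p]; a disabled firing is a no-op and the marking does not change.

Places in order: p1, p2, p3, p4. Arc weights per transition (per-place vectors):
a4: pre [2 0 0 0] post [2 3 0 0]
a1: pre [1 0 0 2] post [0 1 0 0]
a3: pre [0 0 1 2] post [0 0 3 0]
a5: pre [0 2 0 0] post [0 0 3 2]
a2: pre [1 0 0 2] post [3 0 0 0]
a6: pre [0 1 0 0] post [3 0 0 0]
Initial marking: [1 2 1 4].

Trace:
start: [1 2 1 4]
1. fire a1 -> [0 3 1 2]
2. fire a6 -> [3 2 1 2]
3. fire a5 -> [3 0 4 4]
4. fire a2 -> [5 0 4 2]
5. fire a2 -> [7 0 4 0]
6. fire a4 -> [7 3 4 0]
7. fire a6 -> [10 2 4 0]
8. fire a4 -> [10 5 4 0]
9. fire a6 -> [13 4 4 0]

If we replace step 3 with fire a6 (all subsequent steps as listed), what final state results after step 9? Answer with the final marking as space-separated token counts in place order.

(re-executing from step 3 with the substitution; state before step 3: [3 2 1 2])
3. fire a6 -> [6 1 1 2]
4. fire a2 -> [8 1 1 0]
5. fire a2 -> [8 1 1 0]
6. fire a4 -> [8 4 1 0]
7. fire a6 -> [11 3 1 0]
8. fire a4 -> [11 6 1 0]
9. fire a6 -> [14 5 1 0]

14 5 1 0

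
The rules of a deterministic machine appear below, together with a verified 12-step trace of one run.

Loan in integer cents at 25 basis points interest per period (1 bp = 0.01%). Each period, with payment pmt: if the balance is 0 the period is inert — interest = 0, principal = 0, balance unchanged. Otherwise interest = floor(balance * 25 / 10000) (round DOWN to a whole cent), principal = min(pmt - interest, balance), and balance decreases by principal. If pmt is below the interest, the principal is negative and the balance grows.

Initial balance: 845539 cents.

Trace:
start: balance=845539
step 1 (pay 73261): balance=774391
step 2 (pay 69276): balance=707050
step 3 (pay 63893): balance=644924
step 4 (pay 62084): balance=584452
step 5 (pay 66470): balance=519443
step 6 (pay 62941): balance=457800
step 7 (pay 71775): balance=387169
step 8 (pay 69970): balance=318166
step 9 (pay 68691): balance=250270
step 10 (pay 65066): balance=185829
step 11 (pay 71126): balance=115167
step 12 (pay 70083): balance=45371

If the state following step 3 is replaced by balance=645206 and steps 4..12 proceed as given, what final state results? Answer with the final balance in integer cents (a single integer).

45661

state after step 3 := balance=645206
step 4 (pay 62084): balance=584735
step 5 (pay 66470): balance=519726
step 6 (pay 62941): balance=458084
step 7 (pay 71775): balance=387454
step 8 (pay 69970): balance=318452
step 9 (pay 68691): balance=250557
step 10 (pay 65066): balance=186117
step 11 (pay 71126): balance=115456
step 12 (pay 70083): balance=45661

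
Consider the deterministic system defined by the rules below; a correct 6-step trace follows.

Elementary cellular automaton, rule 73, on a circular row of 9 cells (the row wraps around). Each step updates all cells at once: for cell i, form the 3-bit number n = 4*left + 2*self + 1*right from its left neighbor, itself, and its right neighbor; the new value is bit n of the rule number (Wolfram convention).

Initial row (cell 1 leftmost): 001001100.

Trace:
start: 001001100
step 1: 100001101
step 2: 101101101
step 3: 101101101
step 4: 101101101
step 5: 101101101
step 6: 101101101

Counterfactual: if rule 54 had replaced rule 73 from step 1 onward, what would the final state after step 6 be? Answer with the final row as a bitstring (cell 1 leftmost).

100001111

(re-executing steps 1..6 under rule 54; state before step 1: 001001100)
step 1: 011110010
step 2: 100001111
step 3: 010010000
step 4: 111111000
step 5: 000000101
step 6: 100001111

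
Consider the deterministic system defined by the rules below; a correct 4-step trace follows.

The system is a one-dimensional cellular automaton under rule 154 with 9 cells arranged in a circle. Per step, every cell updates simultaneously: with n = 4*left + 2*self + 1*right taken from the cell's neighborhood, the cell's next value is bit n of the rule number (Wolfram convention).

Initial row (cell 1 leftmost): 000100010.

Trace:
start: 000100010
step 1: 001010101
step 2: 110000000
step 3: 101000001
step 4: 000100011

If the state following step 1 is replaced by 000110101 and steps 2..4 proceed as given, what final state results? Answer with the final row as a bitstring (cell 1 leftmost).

state after step 1 := 000110101
step 2: 101100000
step 3: 001010001
step 4: 110001010

110001010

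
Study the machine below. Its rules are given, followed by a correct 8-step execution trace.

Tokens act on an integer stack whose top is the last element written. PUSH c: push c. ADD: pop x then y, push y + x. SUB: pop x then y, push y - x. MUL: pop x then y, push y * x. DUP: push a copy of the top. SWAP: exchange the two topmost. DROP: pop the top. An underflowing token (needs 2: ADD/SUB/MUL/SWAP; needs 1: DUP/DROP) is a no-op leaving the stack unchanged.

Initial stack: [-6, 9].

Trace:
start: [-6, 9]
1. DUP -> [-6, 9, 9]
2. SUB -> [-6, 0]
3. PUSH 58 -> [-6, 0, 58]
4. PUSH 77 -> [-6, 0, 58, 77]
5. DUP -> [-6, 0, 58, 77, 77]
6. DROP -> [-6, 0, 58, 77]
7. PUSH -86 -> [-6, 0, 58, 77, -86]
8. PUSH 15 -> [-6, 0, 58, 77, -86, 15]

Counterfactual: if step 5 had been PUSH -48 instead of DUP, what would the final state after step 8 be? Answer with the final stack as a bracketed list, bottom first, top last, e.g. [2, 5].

[-6, 0, 58, 77, -86, 15]

(re-executing from step 5 with the substitution; state before step 5: [-6, 0, 58, 77])
5. PUSH -48 -> [-6, 0, 58, 77, -48]
6. DROP -> [-6, 0, 58, 77]
7. PUSH -86 -> [-6, 0, 58, 77, -86]
8. PUSH 15 -> [-6, 0, 58, 77, -86, 15]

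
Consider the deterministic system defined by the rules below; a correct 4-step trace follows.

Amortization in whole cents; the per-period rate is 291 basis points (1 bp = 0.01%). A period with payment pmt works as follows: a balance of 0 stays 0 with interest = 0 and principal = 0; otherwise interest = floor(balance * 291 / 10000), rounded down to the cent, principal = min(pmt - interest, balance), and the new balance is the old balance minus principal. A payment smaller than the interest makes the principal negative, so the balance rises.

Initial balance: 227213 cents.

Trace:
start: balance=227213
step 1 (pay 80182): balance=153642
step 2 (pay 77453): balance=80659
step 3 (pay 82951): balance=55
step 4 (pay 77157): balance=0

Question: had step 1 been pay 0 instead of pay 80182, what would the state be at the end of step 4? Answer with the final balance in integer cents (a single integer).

(re-executing from step 1 with the substitution; state before step 1: balance=227213)
step 1 (pay 0): balance=233824
step 2 (pay 77453): balance=163175
step 3 (pay 82951): balance=84972
step 4 (pay 77157): balance=10287

10287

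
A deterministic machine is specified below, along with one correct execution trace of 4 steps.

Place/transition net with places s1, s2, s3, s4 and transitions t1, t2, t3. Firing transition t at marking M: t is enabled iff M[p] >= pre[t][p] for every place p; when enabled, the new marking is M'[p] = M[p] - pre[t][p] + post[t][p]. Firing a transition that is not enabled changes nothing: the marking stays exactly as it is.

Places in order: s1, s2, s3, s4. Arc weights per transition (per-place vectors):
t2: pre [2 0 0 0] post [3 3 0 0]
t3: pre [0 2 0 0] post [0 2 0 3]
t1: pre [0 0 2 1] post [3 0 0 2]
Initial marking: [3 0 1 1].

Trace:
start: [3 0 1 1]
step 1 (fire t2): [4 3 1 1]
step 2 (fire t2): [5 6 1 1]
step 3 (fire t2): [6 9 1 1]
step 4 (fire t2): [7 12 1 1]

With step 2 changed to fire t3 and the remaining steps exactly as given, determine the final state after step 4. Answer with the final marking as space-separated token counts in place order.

6 9 1 4

(re-executing from step 2 with the substitution; state before step 2: [4 3 1 1])
step 2 (fire t3): [4 3 1 4]
step 3 (fire t2): [5 6 1 4]
step 4 (fire t2): [6 9 1 4]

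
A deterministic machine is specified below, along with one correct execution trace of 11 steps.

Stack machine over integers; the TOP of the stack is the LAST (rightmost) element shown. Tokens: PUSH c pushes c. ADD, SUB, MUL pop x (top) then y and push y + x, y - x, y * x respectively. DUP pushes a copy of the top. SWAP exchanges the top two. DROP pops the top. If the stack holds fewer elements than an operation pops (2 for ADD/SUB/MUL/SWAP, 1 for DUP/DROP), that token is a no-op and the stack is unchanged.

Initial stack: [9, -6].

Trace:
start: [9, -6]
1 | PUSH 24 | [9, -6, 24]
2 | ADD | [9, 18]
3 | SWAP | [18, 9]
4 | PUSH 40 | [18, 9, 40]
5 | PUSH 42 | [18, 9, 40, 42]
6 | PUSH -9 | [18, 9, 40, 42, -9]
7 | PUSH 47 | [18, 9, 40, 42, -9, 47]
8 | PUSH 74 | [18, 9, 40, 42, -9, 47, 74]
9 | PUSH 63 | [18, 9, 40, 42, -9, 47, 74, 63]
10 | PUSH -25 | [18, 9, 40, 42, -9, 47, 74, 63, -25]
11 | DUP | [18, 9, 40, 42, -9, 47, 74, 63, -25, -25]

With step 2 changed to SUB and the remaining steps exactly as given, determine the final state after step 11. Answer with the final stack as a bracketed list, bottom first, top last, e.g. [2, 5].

[-30, 9, 40, 42, -9, 47, 74, 63, -25, -25]

(re-executing from step 2 with the substitution; state before step 2: [9, -6, 24])
2 | SUB | [9, -30]
3 | SWAP | [-30, 9]
4 | PUSH 40 | [-30, 9, 40]
5 | PUSH 42 | [-30, 9, 40, 42]
6 | PUSH -9 | [-30, 9, 40, 42, -9]
7 | PUSH 47 | [-30, 9, 40, 42, -9, 47]
8 | PUSH 74 | [-30, 9, 40, 42, -9, 47, 74]
9 | PUSH 63 | [-30, 9, 40, 42, -9, 47, 74, 63]
10 | PUSH -25 | [-30, 9, 40, 42, -9, 47, 74, 63, -25]
11 | DUP | [-30, 9, 40, 42, -9, 47, 74, 63, -25, -25]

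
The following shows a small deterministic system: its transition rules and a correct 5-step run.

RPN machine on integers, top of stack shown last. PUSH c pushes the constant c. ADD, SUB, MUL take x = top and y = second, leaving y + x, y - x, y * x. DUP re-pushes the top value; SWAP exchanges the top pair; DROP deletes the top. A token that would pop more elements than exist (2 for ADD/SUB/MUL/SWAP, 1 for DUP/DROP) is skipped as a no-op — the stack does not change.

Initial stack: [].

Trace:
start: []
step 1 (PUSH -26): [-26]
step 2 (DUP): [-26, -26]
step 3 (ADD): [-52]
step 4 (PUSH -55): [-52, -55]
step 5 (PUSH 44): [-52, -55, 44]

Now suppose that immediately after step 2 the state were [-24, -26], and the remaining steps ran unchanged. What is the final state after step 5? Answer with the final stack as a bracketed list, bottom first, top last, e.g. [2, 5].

[-50, -55, 44]

state after step 2 := [-24, -26]
step 3 (ADD): [-50]
step 4 (PUSH -55): [-50, -55]
step 5 (PUSH 44): [-50, -55, 44]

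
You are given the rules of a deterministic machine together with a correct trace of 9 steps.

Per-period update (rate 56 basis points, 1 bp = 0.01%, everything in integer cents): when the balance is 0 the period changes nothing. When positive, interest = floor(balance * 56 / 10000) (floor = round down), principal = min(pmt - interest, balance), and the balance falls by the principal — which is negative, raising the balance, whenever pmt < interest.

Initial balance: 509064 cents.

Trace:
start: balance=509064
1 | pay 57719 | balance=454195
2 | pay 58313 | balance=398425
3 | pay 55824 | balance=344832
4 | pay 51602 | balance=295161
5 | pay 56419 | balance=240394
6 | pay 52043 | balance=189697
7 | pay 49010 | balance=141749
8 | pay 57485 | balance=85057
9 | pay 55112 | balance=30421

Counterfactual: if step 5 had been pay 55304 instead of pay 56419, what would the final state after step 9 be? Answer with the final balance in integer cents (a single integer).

31561

(re-executing from step 5 with the substitution; state before step 5: balance=295161)
5 | pay 55304 | balance=241509
6 | pay 52043 | balance=190818
7 | pay 49010 | balance=142876
8 | pay 57485 | balance=86191
9 | pay 55112 | balance=31561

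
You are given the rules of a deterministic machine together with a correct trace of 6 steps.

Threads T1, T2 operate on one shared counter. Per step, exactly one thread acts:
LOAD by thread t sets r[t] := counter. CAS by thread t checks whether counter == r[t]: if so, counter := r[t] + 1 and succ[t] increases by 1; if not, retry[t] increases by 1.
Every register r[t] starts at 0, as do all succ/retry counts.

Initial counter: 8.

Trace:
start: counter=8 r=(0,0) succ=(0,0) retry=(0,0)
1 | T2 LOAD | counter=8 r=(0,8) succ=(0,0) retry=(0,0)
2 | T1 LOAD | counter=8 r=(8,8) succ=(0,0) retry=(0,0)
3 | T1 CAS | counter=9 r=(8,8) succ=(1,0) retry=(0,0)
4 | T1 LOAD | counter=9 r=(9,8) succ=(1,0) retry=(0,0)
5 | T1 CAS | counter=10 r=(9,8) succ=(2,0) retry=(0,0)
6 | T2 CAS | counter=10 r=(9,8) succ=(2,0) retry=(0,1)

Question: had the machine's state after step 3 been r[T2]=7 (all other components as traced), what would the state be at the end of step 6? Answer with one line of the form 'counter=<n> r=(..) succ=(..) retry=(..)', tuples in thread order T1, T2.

counter=10 r=(9,7) succ=(2,0) retry=(0,1)

state after step 3 := counter=9 r=(8,7) succ=(1,0) retry=(0,0)
4 | T1 LOAD | counter=9 r=(9,7) succ=(1,0) retry=(0,0)
5 | T1 CAS | counter=10 r=(9,7) succ=(2,0) retry=(0,0)
6 | T2 CAS | counter=10 r=(9,7) succ=(2,0) retry=(0,1)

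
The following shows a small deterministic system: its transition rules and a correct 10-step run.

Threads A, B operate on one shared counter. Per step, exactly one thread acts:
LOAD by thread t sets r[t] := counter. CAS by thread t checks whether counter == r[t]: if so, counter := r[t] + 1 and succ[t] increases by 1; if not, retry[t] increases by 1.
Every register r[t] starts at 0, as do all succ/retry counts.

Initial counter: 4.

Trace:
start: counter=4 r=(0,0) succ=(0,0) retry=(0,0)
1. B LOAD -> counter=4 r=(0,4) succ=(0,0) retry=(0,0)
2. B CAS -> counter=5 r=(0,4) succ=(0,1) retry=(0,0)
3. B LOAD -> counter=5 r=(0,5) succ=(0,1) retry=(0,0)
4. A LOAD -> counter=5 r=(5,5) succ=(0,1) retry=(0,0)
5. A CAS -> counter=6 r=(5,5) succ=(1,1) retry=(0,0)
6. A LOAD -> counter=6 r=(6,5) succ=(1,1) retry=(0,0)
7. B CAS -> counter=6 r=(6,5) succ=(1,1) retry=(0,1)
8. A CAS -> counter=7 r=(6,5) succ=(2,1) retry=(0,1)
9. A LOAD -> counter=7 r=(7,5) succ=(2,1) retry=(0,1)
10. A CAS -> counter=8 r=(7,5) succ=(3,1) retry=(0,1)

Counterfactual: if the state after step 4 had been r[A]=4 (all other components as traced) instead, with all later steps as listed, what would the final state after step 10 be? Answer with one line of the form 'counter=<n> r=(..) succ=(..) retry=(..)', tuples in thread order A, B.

state after step 4 := counter=5 r=(4,5) succ=(0,1) retry=(0,0)
5. A CAS -> counter=5 r=(4,5) succ=(0,1) retry=(1,0)
6. A LOAD -> counter=5 r=(5,5) succ=(0,1) retry=(1,0)
7. B CAS -> counter=6 r=(5,5) succ=(0,2) retry=(1,0)
8. A CAS -> counter=6 r=(5,5) succ=(0,2) retry=(2,0)
9. A LOAD -> counter=6 r=(6,5) succ=(0,2) retry=(2,0)
10. A CAS -> counter=7 r=(6,5) succ=(1,2) retry=(2,0)

counter=7 r=(6,5) succ=(1,2) retry=(2,0)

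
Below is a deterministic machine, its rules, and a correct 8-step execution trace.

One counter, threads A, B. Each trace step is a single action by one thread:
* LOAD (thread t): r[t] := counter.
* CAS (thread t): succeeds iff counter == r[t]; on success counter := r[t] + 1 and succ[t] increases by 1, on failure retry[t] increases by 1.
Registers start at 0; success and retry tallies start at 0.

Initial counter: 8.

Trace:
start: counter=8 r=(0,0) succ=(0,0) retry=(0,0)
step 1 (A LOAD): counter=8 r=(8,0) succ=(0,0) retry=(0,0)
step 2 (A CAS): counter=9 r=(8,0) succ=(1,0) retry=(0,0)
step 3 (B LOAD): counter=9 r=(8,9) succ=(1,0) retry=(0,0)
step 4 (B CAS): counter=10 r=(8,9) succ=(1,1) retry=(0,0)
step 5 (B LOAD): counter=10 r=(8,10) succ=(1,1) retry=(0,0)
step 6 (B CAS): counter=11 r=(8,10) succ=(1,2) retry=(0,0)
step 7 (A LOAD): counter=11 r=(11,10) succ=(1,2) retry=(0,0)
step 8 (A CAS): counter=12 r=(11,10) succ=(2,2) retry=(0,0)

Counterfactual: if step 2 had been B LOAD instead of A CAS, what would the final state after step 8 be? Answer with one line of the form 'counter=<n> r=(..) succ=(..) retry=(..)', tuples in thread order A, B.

counter=11 r=(10,9) succ=(1,2) retry=(0,0)

(re-executing from step 2 with the substitution; state before step 2: counter=8 r=(8,0) succ=(0,0) retry=(0,0))
step 2 (B LOAD): counter=8 r=(8,8) succ=(0,0) retry=(0,0)
step 3 (B LOAD): counter=8 r=(8,8) succ=(0,0) retry=(0,0)
step 4 (B CAS): counter=9 r=(8,8) succ=(0,1) retry=(0,0)
step 5 (B LOAD): counter=9 r=(8,9) succ=(0,1) retry=(0,0)
step 6 (B CAS): counter=10 r=(8,9) succ=(0,2) retry=(0,0)
step 7 (A LOAD): counter=10 r=(10,9) succ=(0,2) retry=(0,0)
step 8 (A CAS): counter=11 r=(10,9) succ=(1,2) retry=(0,0)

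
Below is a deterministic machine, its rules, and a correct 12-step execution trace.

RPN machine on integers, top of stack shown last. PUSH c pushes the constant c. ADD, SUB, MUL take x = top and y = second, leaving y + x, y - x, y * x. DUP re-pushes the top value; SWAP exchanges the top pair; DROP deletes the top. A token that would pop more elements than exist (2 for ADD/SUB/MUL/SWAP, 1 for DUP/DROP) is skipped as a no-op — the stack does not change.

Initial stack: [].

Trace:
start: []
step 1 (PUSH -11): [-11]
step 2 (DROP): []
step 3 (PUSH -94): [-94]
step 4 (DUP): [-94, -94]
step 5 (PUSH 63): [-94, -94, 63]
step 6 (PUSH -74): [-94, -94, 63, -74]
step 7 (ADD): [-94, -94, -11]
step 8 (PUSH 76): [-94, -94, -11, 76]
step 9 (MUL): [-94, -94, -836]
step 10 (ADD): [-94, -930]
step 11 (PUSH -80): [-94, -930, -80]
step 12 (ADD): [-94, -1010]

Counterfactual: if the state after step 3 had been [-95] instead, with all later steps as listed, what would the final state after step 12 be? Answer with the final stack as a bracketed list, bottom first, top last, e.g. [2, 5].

[-95, -1011]

state after step 3 := [-95]
step 4 (DUP): [-95, -95]
step 5 (PUSH 63): [-95, -95, 63]
step 6 (PUSH -74): [-95, -95, 63, -74]
step 7 (ADD): [-95, -95, -11]
step 8 (PUSH 76): [-95, -95, -11, 76]
step 9 (MUL): [-95, -95, -836]
step 10 (ADD): [-95, -931]
step 11 (PUSH -80): [-95, -931, -80]
step 12 (ADD): [-95, -1011]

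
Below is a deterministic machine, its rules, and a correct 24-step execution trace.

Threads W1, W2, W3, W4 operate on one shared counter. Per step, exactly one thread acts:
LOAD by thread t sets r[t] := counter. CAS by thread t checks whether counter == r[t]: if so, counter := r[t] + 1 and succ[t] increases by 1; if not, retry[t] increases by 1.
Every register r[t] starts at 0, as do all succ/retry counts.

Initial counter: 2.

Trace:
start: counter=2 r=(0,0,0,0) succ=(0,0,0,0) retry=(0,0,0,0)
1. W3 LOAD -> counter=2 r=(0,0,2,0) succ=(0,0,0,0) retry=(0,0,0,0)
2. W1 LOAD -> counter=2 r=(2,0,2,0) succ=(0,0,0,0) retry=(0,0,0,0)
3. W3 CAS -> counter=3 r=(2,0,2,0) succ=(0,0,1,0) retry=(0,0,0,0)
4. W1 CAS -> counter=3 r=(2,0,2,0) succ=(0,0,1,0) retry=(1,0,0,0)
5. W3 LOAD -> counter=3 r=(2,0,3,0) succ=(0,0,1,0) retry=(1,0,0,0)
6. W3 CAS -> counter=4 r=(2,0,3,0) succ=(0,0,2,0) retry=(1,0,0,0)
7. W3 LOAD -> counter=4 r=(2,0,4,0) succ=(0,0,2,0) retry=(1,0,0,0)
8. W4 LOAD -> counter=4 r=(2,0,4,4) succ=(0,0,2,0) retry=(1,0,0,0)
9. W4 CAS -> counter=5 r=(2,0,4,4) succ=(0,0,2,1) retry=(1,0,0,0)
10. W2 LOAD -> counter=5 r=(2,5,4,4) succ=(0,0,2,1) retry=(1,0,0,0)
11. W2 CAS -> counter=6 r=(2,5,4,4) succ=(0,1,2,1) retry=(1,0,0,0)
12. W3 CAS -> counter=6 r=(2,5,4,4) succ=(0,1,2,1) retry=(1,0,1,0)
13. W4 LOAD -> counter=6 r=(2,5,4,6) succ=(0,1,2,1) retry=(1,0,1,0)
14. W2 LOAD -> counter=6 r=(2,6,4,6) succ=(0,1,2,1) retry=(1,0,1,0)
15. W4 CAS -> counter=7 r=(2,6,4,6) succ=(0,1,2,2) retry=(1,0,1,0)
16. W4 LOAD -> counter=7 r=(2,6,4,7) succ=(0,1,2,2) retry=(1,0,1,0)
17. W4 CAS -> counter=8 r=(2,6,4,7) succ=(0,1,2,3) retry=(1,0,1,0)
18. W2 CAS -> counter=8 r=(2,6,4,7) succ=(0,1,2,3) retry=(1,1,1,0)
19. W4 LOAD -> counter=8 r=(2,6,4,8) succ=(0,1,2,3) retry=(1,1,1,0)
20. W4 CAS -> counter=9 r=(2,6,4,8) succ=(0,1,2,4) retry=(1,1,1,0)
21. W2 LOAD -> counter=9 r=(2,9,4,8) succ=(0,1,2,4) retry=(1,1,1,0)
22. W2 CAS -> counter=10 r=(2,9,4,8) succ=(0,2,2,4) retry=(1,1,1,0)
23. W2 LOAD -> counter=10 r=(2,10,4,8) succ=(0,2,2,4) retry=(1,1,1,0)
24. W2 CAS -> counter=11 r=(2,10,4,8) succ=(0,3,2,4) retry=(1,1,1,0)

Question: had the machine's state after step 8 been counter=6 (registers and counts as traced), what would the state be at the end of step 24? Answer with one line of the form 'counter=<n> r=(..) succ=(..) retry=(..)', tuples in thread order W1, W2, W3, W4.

counter=12 r=(2,11,4,9) succ=(0,3,2,3) retry=(1,1,1,1)

state after step 8 := counter=6 r=(2,0,4,4) succ=(0,0,2,0) retry=(1,0,0,0)
9. W4 CAS -> counter=6 r=(2,0,4,4) succ=(0,0,2,0) retry=(1,0,0,1)
10. W2 LOAD -> counter=6 r=(2,6,4,4) succ=(0,0,2,0) retry=(1,0,0,1)
11. W2 CAS -> counter=7 r=(2,6,4,4) succ=(0,1,2,0) retry=(1,0,0,1)
12. W3 CAS -> counter=7 r=(2,6,4,4) succ=(0,1,2,0) retry=(1,0,1,1)
13. W4 LOAD -> counter=7 r=(2,6,4,7) succ=(0,1,2,0) retry=(1,0,1,1)
14. W2 LOAD -> counter=7 r=(2,7,4,7) succ=(0,1,2,0) retry=(1,0,1,1)
15. W4 CAS -> counter=8 r=(2,7,4,7) succ=(0,1,2,1) retry=(1,0,1,1)
16. W4 LOAD -> counter=8 r=(2,7,4,8) succ=(0,1,2,1) retry=(1,0,1,1)
17. W4 CAS -> counter=9 r=(2,7,4,8) succ=(0,1,2,2) retry=(1,0,1,1)
18. W2 CAS -> counter=9 r=(2,7,4,8) succ=(0,1,2,2) retry=(1,1,1,1)
19. W4 LOAD -> counter=9 r=(2,7,4,9) succ=(0,1,2,2) retry=(1,1,1,1)
20. W4 CAS -> counter=10 r=(2,7,4,9) succ=(0,1,2,3) retry=(1,1,1,1)
21. W2 LOAD -> counter=10 r=(2,10,4,9) succ=(0,1,2,3) retry=(1,1,1,1)
22. W2 CAS -> counter=11 r=(2,10,4,9) succ=(0,2,2,3) retry=(1,1,1,1)
23. W2 LOAD -> counter=11 r=(2,11,4,9) succ=(0,2,2,3) retry=(1,1,1,1)
24. W2 CAS -> counter=12 r=(2,11,4,9) succ=(0,3,2,3) retry=(1,1,1,1)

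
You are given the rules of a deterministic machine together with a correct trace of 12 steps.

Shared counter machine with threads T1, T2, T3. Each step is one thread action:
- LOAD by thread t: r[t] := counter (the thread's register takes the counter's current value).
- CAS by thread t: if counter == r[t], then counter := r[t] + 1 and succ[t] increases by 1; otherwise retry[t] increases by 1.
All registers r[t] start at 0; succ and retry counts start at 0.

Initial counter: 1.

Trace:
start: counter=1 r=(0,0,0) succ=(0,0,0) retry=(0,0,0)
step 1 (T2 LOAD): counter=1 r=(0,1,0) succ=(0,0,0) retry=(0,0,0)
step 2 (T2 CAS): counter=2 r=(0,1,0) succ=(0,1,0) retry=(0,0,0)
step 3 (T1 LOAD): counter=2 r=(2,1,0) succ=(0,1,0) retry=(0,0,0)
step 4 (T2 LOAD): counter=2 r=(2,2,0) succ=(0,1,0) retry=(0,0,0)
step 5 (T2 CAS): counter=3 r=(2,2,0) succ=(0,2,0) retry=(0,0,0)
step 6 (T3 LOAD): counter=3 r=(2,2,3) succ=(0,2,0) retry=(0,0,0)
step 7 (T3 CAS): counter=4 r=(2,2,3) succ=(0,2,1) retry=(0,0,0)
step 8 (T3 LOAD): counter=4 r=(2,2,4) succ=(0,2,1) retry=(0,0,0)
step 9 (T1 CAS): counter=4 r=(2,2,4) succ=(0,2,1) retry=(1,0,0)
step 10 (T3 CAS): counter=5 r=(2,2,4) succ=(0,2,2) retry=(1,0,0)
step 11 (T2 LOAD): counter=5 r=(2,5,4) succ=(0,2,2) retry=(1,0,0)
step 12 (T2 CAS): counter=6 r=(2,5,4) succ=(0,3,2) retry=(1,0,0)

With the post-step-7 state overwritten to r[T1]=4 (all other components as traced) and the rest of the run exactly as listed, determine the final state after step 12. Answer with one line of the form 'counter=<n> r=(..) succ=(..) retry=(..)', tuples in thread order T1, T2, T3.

state after step 7 := counter=4 r=(4,2,3) succ=(0,2,1) retry=(0,0,0)
step 8 (T3 LOAD): counter=4 r=(4,2,4) succ=(0,2,1) retry=(0,0,0)
step 9 (T1 CAS): counter=5 r=(4,2,4) succ=(1,2,1) retry=(0,0,0)
step 10 (T3 CAS): counter=5 r=(4,2,4) succ=(1,2,1) retry=(0,0,1)
step 11 (T2 LOAD): counter=5 r=(4,5,4) succ=(1,2,1) retry=(0,0,1)
step 12 (T2 CAS): counter=6 r=(4,5,4) succ=(1,3,1) retry=(0,0,1)

counter=6 r=(4,5,4) succ=(1,3,1) retry=(0,0,1)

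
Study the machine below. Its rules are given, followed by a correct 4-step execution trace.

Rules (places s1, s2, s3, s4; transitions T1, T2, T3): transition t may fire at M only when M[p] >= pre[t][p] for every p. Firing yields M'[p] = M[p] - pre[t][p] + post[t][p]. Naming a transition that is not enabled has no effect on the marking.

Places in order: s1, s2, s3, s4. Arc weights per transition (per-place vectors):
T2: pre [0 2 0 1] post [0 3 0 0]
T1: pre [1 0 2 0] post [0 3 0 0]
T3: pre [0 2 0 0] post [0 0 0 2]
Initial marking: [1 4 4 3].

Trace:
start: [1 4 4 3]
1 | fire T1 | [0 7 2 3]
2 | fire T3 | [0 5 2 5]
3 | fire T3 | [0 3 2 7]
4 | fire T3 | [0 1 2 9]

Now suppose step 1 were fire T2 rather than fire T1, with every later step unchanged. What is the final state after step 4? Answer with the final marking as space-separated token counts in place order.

(re-executing from step 1 with the substitution; state before step 1: [1 4 4 3])
1 | fire T2 | [1 5 4 2]
2 | fire T3 | [1 3 4 4]
3 | fire T3 | [1 1 4 6]
4 | fire T3 | [1 1 4 6]

1 1 4 6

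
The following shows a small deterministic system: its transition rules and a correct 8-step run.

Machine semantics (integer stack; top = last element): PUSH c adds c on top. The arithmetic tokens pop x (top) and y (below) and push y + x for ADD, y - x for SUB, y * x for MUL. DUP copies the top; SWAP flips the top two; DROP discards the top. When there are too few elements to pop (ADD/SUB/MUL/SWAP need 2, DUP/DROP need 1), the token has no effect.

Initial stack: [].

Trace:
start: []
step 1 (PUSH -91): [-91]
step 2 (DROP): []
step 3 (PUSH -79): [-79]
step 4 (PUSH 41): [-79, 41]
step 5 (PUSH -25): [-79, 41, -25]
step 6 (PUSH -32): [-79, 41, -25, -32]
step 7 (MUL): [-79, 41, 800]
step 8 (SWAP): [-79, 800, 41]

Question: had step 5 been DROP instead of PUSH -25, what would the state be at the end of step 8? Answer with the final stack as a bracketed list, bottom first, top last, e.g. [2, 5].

(re-executing from step 5 with the substitution; state before step 5: [-79, 41])
step 5 (DROP): [-79]
step 6 (PUSH -32): [-79, -32]
step 7 (MUL): [2528]
step 8 (SWAP): [2528]

[2528]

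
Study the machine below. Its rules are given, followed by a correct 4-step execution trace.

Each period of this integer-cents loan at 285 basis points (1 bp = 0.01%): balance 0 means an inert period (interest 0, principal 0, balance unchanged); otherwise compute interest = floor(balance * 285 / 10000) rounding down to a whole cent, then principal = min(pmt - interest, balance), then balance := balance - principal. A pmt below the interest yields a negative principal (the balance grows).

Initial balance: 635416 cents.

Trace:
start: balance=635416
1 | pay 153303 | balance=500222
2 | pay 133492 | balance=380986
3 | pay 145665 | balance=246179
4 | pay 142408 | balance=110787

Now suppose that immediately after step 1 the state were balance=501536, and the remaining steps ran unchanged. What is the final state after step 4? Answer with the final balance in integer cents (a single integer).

state after step 1 := balance=501536
2 | pay 133492 | balance=382337
3 | pay 145665 | balance=247568
4 | pay 142408 | balance=112215

112215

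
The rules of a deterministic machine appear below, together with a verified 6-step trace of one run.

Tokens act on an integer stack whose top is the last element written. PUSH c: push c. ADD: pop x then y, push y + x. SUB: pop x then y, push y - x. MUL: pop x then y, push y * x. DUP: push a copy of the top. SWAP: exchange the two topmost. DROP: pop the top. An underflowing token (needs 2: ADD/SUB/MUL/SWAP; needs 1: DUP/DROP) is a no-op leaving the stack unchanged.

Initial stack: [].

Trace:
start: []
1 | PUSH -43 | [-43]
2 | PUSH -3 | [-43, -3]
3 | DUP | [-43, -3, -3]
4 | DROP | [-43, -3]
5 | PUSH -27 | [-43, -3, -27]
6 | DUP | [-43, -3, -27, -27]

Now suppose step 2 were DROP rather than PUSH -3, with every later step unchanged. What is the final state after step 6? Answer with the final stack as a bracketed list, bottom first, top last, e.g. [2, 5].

[-27, -27]

(re-executing from step 2 with the substitution; state before step 2: [-43])
2 | DROP | []
3 | DUP | []
4 | DROP | []
5 | PUSH -27 | [-27]
6 | DUP | [-27, -27]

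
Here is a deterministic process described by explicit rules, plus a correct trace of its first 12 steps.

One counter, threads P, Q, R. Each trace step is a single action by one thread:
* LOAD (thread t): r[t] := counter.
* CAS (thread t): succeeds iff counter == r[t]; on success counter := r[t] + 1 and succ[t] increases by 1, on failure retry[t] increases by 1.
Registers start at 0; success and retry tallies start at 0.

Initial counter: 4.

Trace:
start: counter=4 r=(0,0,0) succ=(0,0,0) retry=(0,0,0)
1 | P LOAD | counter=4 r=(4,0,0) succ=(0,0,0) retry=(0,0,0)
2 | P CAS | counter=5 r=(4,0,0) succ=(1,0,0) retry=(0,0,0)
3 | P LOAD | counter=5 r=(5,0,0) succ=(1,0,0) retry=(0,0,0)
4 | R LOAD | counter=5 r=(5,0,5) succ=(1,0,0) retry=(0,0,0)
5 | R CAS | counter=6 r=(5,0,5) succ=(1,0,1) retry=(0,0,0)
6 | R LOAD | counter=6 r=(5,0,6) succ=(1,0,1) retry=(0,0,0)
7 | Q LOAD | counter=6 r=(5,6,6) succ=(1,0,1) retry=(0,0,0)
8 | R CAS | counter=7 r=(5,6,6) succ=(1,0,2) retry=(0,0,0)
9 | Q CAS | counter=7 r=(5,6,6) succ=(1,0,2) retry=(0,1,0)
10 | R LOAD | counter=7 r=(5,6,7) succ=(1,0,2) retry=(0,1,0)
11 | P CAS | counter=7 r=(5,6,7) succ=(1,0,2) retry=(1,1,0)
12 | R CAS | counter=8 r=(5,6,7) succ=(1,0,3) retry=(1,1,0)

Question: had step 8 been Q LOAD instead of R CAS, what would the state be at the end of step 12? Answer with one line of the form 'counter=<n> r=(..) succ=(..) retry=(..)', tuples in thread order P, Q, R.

(re-executing from step 8 with the substitution; state before step 8: counter=6 r=(5,6,6) succ=(1,0,1) retry=(0,0,0))
8 | Q LOAD | counter=6 r=(5,6,6) succ=(1,0,1) retry=(0,0,0)
9 | Q CAS | counter=7 r=(5,6,6) succ=(1,1,1) retry=(0,0,0)
10 | R LOAD | counter=7 r=(5,6,7) succ=(1,1,1) retry=(0,0,0)
11 | P CAS | counter=7 r=(5,6,7) succ=(1,1,1) retry=(1,0,0)
12 | R CAS | counter=8 r=(5,6,7) succ=(1,1,2) retry=(1,0,0)

counter=8 r=(5,6,7) succ=(1,1,2) retry=(1,0,0)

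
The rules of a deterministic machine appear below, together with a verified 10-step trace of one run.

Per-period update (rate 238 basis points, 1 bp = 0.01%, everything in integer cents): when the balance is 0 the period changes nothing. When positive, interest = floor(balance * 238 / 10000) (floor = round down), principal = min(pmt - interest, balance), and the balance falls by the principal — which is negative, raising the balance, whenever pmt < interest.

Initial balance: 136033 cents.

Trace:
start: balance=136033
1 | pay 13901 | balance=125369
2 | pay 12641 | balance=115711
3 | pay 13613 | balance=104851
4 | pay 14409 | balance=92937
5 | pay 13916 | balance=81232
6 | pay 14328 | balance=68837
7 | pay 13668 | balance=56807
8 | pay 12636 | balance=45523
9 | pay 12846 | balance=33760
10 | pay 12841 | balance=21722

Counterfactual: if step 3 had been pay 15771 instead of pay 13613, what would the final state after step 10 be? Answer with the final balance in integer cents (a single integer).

(re-executing from step 3 with the substitution; state before step 3: balance=115711)
3 | pay 15771 | balance=102693
4 | pay 14409 | balance=90728
5 | pay 13916 | balance=78971
6 | pay 14328 | balance=66522
7 | pay 13668 | balance=54437
8 | pay 12636 | balance=43096
9 | pay 12846 | balance=31275
10 | pay 12841 | balance=19178

19178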